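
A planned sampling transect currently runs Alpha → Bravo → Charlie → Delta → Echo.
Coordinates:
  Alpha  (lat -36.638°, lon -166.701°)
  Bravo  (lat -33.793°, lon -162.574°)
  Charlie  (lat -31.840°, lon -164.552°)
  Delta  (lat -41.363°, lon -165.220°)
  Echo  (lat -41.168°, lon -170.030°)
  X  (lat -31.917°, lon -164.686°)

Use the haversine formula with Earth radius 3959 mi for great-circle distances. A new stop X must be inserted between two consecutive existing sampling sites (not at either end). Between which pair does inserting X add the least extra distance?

Added distance for inserting X between each consecutive pair:
Alpha–Bravo: 219.5 mi
Bravo–Charlie: 10.7 mi
Charlie–Delta: 3.8 mi
Delta–Echo: 1107.5 mi
Smallest added distance is 3.8 mi, inserting between Charlie and Delta.

between Charlie and Delta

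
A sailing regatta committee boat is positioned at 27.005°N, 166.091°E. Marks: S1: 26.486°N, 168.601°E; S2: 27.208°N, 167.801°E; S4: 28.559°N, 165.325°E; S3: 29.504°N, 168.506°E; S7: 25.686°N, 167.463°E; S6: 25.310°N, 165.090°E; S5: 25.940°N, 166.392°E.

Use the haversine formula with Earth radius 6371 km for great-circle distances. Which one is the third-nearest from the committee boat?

Distance to each, sorted:
S5: 122.2 km
S2: 170.8 km
S4: 188.5 km
S7: 200.5 km
S6: 213.3 km
S1: 255.8 km
S3: 364.9 km
The third-nearest is S4 at 188.5 km.

S4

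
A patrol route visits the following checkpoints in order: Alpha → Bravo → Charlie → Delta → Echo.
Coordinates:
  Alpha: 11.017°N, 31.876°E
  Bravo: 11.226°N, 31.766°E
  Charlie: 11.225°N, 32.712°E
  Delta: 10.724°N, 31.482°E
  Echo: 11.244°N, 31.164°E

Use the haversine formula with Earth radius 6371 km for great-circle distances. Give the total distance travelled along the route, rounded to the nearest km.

342 km

Leg distances:
Alpha→Bravo: 26.2 km  (cumulative 26.2 km)
Bravo→Charlie: 103.2 km  (cumulative 129.3 km)
Charlie→Delta: 145.4 km  (cumulative 274.7 km)
Delta→Echo: 67.4 km  (cumulative 342.1 km)
Total route length ≈ 342 km.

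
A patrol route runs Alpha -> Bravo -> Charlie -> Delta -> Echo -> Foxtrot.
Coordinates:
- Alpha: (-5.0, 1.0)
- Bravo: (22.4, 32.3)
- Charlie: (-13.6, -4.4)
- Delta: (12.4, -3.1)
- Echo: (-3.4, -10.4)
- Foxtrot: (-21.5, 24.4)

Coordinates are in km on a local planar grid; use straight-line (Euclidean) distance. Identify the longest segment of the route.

Bravo–Charlie

Leg distances:
Alpha→Bravo: 41.6 km
Bravo→Charlie: 51.4 km
Charlie→Delta: 26.0 km
Delta→Echo: 17.4 km
Echo→Foxtrot: 39.2 km
The longest leg is Bravo–Charlie at 51.4 km.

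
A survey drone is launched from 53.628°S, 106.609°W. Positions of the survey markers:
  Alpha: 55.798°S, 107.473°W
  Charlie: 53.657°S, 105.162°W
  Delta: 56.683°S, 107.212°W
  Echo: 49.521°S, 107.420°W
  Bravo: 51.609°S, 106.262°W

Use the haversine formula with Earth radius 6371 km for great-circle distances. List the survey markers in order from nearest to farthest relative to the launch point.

Charlie, Bravo, Alpha, Delta, Echo

Distance from the launch point at 53.628°S, 106.609°W to each:
Charlie 53.657°S, 105.162°W: 95.4 km
Bravo 51.609°S, 106.262°W: 225.7 km
Alpha 55.798°S, 107.473°W: 247.6 km
Delta 56.683°S, 107.212°W: 341.9 km
Echo 49.521°S, 107.420°W: 460.1 km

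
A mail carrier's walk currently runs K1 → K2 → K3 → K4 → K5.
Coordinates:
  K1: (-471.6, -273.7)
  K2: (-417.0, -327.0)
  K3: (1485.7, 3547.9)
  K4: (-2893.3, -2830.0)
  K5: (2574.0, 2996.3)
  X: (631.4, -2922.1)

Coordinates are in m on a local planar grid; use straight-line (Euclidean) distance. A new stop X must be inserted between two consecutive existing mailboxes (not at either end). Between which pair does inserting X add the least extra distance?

between K4 and K5

Added distance for inserting X between each consecutive pair:
K1–K2: 5591.5 m
K2–K3: 5008.2 m
K3–K4: 2315.6 m
K4–K5: 1765.1 m
Smallest added distance is 1765.1 m, inserting between K4 and K5.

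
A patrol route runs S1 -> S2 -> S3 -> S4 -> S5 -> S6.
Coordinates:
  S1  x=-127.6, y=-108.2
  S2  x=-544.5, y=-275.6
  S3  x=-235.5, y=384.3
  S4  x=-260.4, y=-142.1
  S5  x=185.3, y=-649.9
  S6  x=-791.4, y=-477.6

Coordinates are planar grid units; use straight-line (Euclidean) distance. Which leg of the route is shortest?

S1–S2

Leg distances:
S1→S2: 449.3
S2→S3: 728.7
S3→S4: 527.0
S4→S5: 675.7
S5→S6: 991.8
The shortest leg is S1–S2 at 449.3.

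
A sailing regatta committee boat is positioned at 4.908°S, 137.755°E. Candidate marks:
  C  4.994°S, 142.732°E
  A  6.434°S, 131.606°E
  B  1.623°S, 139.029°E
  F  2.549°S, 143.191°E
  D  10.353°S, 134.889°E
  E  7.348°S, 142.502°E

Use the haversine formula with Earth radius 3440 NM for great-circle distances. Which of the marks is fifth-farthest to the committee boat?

C

Distance to each, sorted:
A: 378.6 NM
D: 368.7 NM
F: 355.1 NM
E: 319.0 NM
C: 297.7 NM
B: 211.5 NM
The fifth-farthest is C at 297.7 NM.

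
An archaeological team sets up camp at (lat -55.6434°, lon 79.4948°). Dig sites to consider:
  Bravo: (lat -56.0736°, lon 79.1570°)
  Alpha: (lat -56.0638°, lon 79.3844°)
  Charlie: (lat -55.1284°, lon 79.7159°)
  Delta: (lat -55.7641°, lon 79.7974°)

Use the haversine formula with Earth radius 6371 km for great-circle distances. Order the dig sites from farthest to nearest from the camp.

Computing each great-circle distance from (lat -55.6434°, lon 79.4948°):
Charlie (lat -55.1284°, lon 79.7159°): 58.9 km
Bravo (lat -56.0736°, lon 79.1570°): 52.3 km
Alpha (lat -56.0638°, lon 79.3844°): 47.3 km
Delta (lat -55.7641°, lon 79.7974°): 23.2 km

Charlie, Bravo, Alpha, Delta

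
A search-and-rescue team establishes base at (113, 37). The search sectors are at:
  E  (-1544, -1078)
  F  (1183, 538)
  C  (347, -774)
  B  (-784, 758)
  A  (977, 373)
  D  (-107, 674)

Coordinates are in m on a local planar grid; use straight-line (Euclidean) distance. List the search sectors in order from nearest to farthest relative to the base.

Computing each straight-line distance from (113, 37):
D (-107, 674): 673.9 m
C (347, -774): 844.1 m
A (977, 373): 927.0 m
B (-784, 758): 1150.8 m
F (1183, 538): 1181.5 m
E (-1544, -1078): 1997.2 m

D, C, A, B, F, E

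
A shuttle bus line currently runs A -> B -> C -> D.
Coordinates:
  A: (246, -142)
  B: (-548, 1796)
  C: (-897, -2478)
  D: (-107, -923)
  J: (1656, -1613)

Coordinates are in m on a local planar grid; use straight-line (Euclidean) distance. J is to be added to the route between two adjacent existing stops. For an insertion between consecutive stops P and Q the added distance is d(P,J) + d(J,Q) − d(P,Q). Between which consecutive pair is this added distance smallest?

between B and C

Added distance for inserting J between each consecutive pair:
A–B: 4002.7 m
B–C: 2466.8 m
C–D: 2844.6 m
Smallest added distance is 2466.8 m, inserting between B and C.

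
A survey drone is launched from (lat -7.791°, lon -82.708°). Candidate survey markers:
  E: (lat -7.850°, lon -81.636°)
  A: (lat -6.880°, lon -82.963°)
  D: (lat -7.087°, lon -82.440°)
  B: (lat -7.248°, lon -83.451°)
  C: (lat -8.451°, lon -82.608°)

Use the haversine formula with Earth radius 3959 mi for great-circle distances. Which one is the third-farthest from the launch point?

B

Distances from the launch point ((lat -7.791°, lon -82.708°)):
E: 73.5 mi
A: 65.3 mi
B: 63.2 mi
D: 52.0 mi
C: 46.1 mi
The third-farthest is B at 63.2 mi.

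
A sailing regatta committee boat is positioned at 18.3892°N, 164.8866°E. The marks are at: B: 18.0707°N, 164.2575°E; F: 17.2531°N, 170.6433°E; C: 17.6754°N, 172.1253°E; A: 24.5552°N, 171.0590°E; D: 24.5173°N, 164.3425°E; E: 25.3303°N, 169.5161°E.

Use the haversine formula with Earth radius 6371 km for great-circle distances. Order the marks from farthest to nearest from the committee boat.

Distances from the committee boat:
A 24.5552°N, 171.0590°E: 936.7 km
E 25.3303°N, 169.5161°E: 907.5 km
C 17.6754°N, 172.1253°E: 769.4 km
D 24.5173°N, 164.3425°E: 683.7 km
F 17.2531°N, 170.6433°E: 622.3 km
B 18.0707°N, 164.2575°E: 75.3 km

A, E, C, D, F, B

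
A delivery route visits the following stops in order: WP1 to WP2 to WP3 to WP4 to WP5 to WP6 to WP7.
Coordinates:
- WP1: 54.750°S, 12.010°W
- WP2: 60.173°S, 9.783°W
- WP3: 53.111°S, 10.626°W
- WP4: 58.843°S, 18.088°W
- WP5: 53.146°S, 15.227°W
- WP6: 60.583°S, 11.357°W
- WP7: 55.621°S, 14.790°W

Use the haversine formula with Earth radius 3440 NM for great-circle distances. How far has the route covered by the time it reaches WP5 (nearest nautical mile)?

1539 NM

Leg distances:
WP1→WP2: 333.4 NM  (cumulative 333.4 NM)
WP2→WP3: 424.9 NM  (cumulative 758.3 NM)
WP3→WP4: 425.2 NM  (cumulative 1183.5 NM)
WP4→WP5: 355.2 NM  (cumulative 1538.7 NM)
Cumulative distance at WP5 ≈ 1539 NM.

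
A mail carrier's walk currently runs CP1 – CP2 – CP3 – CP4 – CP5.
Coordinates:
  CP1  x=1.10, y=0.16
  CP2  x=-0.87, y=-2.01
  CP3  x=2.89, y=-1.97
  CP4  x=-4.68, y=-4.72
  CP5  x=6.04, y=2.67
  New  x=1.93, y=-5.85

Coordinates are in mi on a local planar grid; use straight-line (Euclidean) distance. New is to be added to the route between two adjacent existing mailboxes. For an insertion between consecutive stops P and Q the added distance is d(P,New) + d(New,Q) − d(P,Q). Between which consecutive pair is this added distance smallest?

Added distance for inserting New between each consecutive pair:
CP1–CP2: 7.9 mi
CP2–CP3: 5.0 mi
CP3–CP4: 2.6 mi
CP4–CP5: 3.1 mi
Smallest added distance is 2.6 mi, inserting between CP3 and CP4.

between CP3 and CP4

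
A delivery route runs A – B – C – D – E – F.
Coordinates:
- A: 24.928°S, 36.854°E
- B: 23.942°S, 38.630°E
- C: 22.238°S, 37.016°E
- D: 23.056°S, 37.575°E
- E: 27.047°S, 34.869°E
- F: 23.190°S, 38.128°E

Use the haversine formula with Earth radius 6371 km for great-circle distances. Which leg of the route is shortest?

Leg distances:
A→B: 210.6 km
B→C: 251.3 km
C→D: 107.5 km
D→E: 520.8 km
E→F: 539.9 km
The shortest leg is C–D at 107.5 km.

C–D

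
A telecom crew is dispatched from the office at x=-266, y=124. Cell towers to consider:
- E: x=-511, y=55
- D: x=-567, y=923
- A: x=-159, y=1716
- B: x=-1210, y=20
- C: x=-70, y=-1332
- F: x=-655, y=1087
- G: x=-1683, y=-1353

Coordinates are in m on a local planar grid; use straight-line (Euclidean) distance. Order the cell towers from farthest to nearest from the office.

Computing each straight-line distance from x=-266, y=124:
G x=-1683, y=-1353: 2046.8 m
A x=-159, y=1716: 1595.6 m
C x=-70, y=-1332: 1469.1 m
F x=-655, y=1087: 1038.6 m
B x=-1210, y=20: 949.7 m
D x=-567, y=923: 853.8 m
E x=-511, y=55: 254.5 m

G, A, C, F, B, D, E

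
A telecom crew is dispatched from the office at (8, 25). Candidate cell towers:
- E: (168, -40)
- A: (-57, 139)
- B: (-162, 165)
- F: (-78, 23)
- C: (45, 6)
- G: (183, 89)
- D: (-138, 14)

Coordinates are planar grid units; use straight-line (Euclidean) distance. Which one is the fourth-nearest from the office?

D

Distance to each, sorted:
C: 41.6
F: 86.0
A: 131.2
D: 146.4
E: 172.7
G: 186.3
B: 220.2
The fourth-nearest is D at 146.4.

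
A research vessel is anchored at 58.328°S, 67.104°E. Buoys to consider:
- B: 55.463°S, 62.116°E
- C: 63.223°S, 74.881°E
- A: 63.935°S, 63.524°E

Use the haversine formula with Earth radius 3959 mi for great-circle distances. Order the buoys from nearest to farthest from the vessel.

B, A, C

Computing each great-circle distance from 58.328°S, 67.104°E:
B 55.463°S, 62.116°E: 273.0 mi
A 63.935°S, 63.524°E: 405.3 mi
C 63.223°S, 74.881°E: 427.4 mi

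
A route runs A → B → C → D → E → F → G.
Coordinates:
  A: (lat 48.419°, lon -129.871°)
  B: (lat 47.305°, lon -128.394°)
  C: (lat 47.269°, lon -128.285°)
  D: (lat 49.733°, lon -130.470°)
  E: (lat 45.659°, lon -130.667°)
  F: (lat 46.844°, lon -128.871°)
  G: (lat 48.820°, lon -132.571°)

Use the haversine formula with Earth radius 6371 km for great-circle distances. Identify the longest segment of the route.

D–E

Leg distances:
A→B: 165.8 km
B→C: 9.1 km
C→D: 317.7 km
D→E: 453.2 km
E→F: 190.9 km
F→G: 352.9 km
The longest leg is D–E at 453.2 km.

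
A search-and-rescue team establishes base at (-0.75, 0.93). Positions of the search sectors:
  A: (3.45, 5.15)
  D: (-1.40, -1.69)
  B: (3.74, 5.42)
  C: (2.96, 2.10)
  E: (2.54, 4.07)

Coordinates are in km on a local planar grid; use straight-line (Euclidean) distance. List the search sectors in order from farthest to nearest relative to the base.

B, A, E, C, D

Distances from the base:
B (3.74, 5.42): 6.3 km
A (3.45, 5.15): 6.0 km
E (2.54, 4.07): 4.5 km
C (2.96, 2.10): 3.9 km
D (-1.40, -1.69): 2.7 km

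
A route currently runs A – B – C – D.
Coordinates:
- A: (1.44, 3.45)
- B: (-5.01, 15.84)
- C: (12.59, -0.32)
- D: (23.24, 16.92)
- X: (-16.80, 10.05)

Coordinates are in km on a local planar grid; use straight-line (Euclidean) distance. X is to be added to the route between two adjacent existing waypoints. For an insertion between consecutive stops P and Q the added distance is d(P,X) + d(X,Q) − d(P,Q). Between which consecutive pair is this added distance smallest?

between A and B

Added distance for inserting X between each consecutive pair:
A–B: 18.6 km
B–C: 20.4 km
C–D: 51.5 km
Smallest added distance is 18.6 km, inserting between A and B.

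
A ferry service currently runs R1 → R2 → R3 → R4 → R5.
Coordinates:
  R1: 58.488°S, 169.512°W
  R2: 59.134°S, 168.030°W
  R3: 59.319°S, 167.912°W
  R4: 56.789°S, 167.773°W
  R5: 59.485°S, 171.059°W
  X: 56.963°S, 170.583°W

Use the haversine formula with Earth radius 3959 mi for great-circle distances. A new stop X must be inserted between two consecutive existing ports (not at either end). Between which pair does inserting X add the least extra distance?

between R4 and R5

Added distance for inserting X between each consecutive pair:
R1–R2: 219.9 mi
R2–R3: 352.9 mi
R3–R4: 121.6 mi
R4–R5: 60.4 mi
Smallest added distance is 60.4 mi, inserting between R4 and R5.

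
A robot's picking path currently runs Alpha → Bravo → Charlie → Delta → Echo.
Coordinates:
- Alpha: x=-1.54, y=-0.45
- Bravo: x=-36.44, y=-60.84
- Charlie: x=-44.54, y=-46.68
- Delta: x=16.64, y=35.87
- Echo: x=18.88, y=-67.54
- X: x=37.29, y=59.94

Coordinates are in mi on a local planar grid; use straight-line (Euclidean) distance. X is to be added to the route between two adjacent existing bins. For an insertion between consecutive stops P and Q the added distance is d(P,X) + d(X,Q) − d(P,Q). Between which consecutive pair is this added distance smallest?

Added distance for inserting X between each consecutive pair:
Alpha–Bravo: 143.6 mi
Bravo–Charlie: 259.6 mi
Charlie–Delta: 63.4 mi
Delta–Echo: 57.1 mi
Smallest added distance is 57.1 mi, inserting between Delta and Echo.

between Delta and Echo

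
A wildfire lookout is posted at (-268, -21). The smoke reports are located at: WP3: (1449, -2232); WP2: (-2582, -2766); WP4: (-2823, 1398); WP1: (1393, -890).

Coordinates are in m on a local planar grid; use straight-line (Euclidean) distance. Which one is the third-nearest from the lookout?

Distances from the lookout ((-268, -21)):
WP1: 1874.6 m
WP3: 2799.4 m
WP4: 2922.6 m
WP2: 3590.2 m
The third-nearest is WP4 at 2922.6 m.

WP4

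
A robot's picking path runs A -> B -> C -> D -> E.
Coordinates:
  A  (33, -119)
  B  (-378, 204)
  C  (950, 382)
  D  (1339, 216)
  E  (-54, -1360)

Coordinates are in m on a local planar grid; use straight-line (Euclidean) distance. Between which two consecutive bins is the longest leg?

Leg distances:
A→B: 522.7 m
B→C: 1339.9 m
C→D: 422.9 m
D→E: 2103.4 m
The longest leg is D–E at 2103.4 m.

D–E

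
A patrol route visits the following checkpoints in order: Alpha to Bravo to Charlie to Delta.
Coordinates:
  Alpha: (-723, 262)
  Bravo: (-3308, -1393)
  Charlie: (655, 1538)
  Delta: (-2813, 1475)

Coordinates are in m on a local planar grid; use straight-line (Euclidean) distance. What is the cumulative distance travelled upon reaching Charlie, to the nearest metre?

7999 m

Leg distances:
Alpha→Bravo: 3069.4 m  (cumulative 3069.4 m)
Bravo→Charlie: 4929.1 m  (cumulative 7998.5 m)
Cumulative distance at Charlie ≈ 7999 m.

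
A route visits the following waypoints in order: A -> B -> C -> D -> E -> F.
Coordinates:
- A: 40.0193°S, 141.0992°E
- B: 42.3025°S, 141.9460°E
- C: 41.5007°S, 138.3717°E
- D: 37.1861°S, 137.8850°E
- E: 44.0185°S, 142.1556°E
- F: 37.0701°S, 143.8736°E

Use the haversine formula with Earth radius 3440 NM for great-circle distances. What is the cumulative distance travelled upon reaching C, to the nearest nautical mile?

309 NM

Leg distances:
A→B: 142.3 NM  (cumulative 142.3 NM)
B→C: 166.8 NM  (cumulative 309.1 NM)
Cumulative distance at C ≈ 309 NM.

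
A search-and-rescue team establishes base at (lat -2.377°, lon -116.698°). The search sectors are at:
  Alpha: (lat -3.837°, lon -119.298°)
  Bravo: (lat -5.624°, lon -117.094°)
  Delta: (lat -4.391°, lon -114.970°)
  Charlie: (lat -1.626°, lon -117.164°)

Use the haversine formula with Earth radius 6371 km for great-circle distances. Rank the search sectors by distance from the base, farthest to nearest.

Bravo, Alpha, Delta, Charlie

Distance from the base at (lat -2.377°, lon -116.698°) to each:
Bravo (lat -5.624°, lon -117.094°): 363.7 km
Alpha (lat -3.837°, lon -119.298°): 331.2 km
Delta (lat -4.391°, lon -114.970°): 294.9 km
Charlie (lat -1.626°, lon -117.164°): 98.3 km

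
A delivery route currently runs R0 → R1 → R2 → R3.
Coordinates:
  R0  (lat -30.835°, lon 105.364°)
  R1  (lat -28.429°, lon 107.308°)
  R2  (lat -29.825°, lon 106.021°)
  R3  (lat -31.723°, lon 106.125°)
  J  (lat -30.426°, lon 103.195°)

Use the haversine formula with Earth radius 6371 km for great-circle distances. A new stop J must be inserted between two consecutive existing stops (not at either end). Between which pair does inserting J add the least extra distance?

between R0 and R1

Added distance for inserting J between each consecutive pair:
R0–R1: 341.5 km
R1–R2: 536.6 km
R2–R3: 382.7 km
Smallest added distance is 341.5 km, inserting between R0 and R1.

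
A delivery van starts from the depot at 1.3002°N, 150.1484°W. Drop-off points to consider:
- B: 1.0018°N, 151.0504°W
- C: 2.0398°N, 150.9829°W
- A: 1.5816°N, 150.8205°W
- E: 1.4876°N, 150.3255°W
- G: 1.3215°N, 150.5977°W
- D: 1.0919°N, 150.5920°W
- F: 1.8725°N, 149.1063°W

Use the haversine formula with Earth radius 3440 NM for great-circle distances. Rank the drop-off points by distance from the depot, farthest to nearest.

Computing each great-circle distance from 1.3002°N, 150.1484°W:
F 1.8725°N, 149.1063°W: 71.4 NM
C 2.0398°N, 150.9829°W: 66.9 NM
B 1.0018°N, 151.0504°W: 57.0 NM
A 1.5816°N, 150.8205°W: 43.7 NM
D 1.0919°N, 150.5920°W: 29.4 NM
G 1.3215°N, 150.5977°W: 27.0 NM
E 1.4876°N, 150.3255°W: 15.5 NM

F, C, B, A, D, G, E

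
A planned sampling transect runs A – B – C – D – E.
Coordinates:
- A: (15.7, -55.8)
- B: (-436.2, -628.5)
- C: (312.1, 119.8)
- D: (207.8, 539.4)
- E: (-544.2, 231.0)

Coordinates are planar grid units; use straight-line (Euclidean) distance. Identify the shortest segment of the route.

Leg distances:
A→B: 729.5
B→C: 1058.3
C→D: 432.4
D→E: 812.8
The shortest leg is C–D at 432.4.

C–D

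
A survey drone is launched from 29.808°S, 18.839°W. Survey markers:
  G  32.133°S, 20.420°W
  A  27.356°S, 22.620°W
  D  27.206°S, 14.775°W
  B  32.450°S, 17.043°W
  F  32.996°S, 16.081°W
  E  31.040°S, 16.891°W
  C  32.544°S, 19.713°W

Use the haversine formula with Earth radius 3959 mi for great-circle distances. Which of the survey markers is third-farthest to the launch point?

F

Distance to each, sorted:
D: 305.3 mi
A: 285.2 mi
F: 273.8 mi
B: 211.2 mi
C: 196.0 mi
G: 186.0 mi
E: 143.9 mi
The third-farthest is F at 273.8 mi.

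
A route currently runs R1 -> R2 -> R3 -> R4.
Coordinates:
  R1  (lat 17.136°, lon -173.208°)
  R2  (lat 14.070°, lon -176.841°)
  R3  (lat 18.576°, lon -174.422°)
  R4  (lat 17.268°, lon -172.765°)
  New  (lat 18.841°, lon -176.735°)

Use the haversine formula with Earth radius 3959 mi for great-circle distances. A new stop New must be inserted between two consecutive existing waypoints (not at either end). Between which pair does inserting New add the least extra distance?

Added distance for inserting New between each consecutive pair:
R1–R2: 268.3 mi
R2–R3: 132.0 mi
R3–R4: 293.5 mi
Smallest added distance is 132.0 mi, inserting between R2 and R3.

between R2 and R3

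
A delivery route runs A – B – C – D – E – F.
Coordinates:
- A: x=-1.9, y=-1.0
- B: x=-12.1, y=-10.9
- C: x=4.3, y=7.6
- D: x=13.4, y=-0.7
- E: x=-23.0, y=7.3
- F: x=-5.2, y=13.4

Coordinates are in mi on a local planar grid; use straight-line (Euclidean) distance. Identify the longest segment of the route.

Leg distances:
A→B: 14.2 mi
B→C: 24.7 mi
C→D: 12.3 mi
D→E: 37.3 mi
E→F: 18.8 mi
The longest leg is D–E at 37.3 mi.

D–E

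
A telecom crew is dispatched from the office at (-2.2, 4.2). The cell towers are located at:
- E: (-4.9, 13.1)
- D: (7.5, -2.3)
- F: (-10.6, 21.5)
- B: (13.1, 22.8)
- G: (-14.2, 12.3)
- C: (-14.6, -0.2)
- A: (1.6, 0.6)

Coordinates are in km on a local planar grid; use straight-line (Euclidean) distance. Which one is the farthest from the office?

B

Distances from the office ((-2.2, 4.2)):
B: 24.1 km
F: 19.2 km
G: 14.5 km
C: 13.2 km
D: 11.7 km
E: 9.3 km
A: 5.2 km
The farthest is B at 24.1 km.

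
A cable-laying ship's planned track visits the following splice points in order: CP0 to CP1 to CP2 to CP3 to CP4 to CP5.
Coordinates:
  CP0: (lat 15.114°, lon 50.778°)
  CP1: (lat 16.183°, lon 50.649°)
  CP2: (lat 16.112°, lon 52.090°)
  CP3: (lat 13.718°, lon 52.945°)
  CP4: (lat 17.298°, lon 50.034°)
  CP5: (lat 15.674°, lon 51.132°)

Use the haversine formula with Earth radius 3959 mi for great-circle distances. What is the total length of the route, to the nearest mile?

793 mi

Leg distances:
CP0→CP1: 74.4 mi  (cumulative 74.4 mi)
CP1→CP2: 95.8 mi  (cumulative 170.1 mi)
CP2→CP3: 175.0 mi  (cumulative 345.1 mi)
CP3→CP4: 314.2 mi  (cumulative 659.4 mi)
CP4→CP5: 133.7 mi  (cumulative 793.1 mi)
Total route length ≈ 793 mi.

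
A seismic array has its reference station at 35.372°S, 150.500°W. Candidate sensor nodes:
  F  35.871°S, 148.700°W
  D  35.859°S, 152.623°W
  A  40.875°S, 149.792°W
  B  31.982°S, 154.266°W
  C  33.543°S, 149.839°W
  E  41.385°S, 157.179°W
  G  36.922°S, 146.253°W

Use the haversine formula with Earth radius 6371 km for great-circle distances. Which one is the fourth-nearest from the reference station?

G

Distances from the reference station (35.372°S, 150.500°W):
F: 171.9 km
D: 199.4 km
C: 212.2 km
G: 418.4 km
B: 513.3 km
A: 615.0 km
E: 886.0 km
The fourth-nearest is G at 418.4 km.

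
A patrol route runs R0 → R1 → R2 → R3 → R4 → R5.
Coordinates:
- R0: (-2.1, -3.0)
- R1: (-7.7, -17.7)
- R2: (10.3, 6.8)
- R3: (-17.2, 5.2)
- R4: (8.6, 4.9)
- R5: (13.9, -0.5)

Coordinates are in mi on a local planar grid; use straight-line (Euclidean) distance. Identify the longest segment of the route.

Leg distances:
R0→R1: 15.7 mi
R1→R2: 30.4 mi
R2→R3: 27.5 mi
R3→R4: 25.8 mi
R4→R5: 7.6 mi
The longest leg is R1–R2 at 30.4 mi.

R1–R2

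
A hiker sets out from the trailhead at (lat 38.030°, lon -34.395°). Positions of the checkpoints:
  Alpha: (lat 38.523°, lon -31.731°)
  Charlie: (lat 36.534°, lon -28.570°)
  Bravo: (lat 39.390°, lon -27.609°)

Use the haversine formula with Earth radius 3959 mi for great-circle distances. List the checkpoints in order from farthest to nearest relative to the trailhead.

Distance from the trailhead at (lat 38.030°, lon -34.395°) to each:
Bravo (lat 39.390°, lon -27.609°): 377.7 mi
Charlie (lat 36.534°, lon -28.570°): 336.4 mi
Alpha (lat 38.523°, lon -31.731°): 148.5 mi

Bravo, Charlie, Alpha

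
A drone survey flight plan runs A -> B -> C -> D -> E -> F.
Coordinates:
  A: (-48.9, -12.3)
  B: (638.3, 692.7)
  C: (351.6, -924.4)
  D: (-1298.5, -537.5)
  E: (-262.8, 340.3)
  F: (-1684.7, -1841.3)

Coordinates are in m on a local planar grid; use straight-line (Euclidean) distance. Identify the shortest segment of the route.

Leg distances:
A→B: 984.5 m
B→C: 1642.3 m
C→D: 1694.9 m
D→E: 1357.6 m
E→F: 2604.1 m
The shortest leg is A–B at 984.5 m.

A–B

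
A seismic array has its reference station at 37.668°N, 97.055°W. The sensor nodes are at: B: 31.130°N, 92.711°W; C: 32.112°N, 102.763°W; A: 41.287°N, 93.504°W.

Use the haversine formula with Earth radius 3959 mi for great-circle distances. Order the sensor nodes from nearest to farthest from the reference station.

A, C, B

Distance from the reference station at 37.668°N, 97.055°W to each:
A 41.287°N, 93.504°W: 313.6 mi
C 32.112°N, 102.763°W: 501.8 mi
B 31.130°N, 92.711°W: 515.0 mi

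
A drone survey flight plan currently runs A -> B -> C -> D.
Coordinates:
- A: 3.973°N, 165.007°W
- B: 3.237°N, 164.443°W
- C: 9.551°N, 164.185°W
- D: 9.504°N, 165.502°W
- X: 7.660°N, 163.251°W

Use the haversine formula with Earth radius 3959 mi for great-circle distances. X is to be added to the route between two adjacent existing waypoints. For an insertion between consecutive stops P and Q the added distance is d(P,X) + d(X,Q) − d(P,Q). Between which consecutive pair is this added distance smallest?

Added distance for inserting X between each consecutive pair:
A–B: 534.3 mi
B–C: 25.2 mi
C–D: 255.3 mi
Smallest added distance is 25.2 mi, inserting between B and C.

between B and C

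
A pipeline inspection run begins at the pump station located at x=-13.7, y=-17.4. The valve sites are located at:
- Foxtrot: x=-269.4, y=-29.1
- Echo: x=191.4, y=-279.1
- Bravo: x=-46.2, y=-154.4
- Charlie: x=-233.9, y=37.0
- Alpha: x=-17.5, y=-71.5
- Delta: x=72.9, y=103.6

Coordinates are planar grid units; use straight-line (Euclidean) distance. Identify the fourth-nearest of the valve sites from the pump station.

Distance to each, sorted:
Alpha: 54.2
Bravo: 140.8
Delta: 148.8
Charlie: 226.8
Foxtrot: 256.0
Echo: 332.5
The fourth-nearest is Charlie at 226.8.

Charlie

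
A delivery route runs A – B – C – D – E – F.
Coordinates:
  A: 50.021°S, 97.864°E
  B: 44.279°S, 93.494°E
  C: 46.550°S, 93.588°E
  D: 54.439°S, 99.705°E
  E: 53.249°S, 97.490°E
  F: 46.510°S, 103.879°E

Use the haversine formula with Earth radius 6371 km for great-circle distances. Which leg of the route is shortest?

Leg distances:
A→B: 718.6 km
B→C: 252.6 km
C→D: 977.3 km
D→E: 196.5 km
E→F: 877.3 km
The shortest leg is D–E at 196.5 km.

D–E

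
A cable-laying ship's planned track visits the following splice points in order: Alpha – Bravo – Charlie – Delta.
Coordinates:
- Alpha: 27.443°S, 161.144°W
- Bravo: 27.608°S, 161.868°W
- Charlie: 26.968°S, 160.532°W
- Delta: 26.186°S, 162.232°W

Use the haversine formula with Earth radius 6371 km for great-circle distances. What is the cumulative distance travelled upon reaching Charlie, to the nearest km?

Leg distances:
Alpha→Bravo: 73.7 km  (cumulative 73.7 km)
Bravo→Charlie: 150.0 km  (cumulative 223.7 km)
Cumulative distance at Charlie ≈ 224 km.

224 km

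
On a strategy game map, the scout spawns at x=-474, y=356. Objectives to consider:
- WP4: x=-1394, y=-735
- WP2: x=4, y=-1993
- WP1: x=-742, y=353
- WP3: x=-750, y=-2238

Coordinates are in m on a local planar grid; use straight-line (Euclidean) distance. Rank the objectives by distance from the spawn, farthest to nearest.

WP3, WP2, WP4, WP1

Distance from the spawn at x=-474, y=356 to each:
WP3 x=-750, y=-2238: 2608.6 m
WP2 x=4, y=-1993: 2397.1 m
WP4 x=-1394, y=-735: 1427.1 m
WP1 x=-742, y=353: 268.0 m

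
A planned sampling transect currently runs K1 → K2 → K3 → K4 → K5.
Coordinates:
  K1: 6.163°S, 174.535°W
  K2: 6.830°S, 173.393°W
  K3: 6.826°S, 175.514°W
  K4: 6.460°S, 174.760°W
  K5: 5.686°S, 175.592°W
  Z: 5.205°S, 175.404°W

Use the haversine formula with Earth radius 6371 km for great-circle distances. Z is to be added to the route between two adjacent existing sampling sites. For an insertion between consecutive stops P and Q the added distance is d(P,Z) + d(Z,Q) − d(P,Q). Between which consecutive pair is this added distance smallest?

Added distance for inserting Z between each consecutive pair:
K1–K2: 283.7 km
K2–K3: 233.0 km
K3–K4: 244.6 km
K4–K5: 88.1 km
Smallest added distance is 88.1 km, inserting between K4 and K5.

between K4 and K5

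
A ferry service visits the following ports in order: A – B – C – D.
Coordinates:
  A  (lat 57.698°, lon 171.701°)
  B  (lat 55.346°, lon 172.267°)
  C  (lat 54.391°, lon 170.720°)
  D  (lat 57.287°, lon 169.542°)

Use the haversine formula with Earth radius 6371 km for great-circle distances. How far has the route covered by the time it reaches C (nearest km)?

Leg distances:
A→B: 263.8 km  (cumulative 263.8 km)
B→C: 145.2 km  (cumulative 409.0 km)
Cumulative distance at C ≈ 409 km.

409 km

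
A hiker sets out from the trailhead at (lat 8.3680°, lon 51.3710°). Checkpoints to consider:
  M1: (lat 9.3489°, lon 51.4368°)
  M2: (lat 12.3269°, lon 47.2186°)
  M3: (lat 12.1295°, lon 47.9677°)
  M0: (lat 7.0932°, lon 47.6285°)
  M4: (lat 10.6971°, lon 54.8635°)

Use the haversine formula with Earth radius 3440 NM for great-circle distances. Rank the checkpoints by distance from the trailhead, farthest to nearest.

M2, M3, M4, M0, M1

Computing each great-circle distance from (lat 8.3680°, lon 51.3710°):
M2 (lat 12.3269°, lon 47.2186°): 341.5 NM
M3 (lat 12.1295°, lon 47.9677°): 302.4 NM
M4 (lat 10.6971°, lon 54.8635°): 249.6 NM
M0 (lat 7.0932°, lon 47.6285°): 235.4 NM
M1 (lat 9.3489°, lon 51.4368°): 59.0 NM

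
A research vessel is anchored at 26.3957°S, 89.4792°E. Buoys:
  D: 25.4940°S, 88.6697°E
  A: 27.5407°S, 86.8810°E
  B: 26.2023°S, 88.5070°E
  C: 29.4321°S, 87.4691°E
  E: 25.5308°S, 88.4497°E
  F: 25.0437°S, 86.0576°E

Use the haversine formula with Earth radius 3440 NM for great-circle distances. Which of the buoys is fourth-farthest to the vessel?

Distance to each, sorted:
C: 211.2 NM
F: 202.1 NM
A: 155.1 NM
E: 76.1 NM
D: 69.6 NM
B: 53.6 NM
The fourth-farthest is E at 76.1 NM.

E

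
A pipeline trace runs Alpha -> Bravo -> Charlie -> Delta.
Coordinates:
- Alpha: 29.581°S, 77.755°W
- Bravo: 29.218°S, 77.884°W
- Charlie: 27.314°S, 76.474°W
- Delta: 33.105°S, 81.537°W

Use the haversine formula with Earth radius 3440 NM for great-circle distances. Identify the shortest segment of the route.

Leg distances:
Alpha→Bravo: 22.8 NM
Bravo→Charlie: 136.5 NM
Charlie→Delta: 435.6 NM
The shortest leg is Alpha–Bravo at 22.8 NM.

Alpha–Bravo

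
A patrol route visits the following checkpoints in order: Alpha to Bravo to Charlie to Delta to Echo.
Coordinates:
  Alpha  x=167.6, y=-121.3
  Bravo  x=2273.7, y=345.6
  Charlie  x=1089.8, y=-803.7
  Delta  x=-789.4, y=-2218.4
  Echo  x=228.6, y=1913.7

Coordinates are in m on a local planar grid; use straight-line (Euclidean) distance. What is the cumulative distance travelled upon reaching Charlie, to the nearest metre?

3807 m

Leg distances:
Alpha→Bravo: 2157.2 m  (cumulative 2157.2 m)
Bravo→Charlie: 1650.0 m  (cumulative 3807.2 m)
Cumulative distance at Charlie ≈ 3807 m.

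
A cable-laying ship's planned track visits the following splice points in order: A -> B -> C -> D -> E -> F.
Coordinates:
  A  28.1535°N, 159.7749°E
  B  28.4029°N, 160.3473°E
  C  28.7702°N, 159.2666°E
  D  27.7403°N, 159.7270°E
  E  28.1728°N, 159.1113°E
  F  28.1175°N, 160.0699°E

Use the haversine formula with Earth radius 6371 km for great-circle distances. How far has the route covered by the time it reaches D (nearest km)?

Leg distances:
A→B: 62.5 km  (cumulative 62.5 km)
B→C: 113.1 km  (cumulative 175.7 km)
C→D: 123.1 km  (cumulative 298.8 km)
Cumulative distance at D ≈ 299 km.

299 km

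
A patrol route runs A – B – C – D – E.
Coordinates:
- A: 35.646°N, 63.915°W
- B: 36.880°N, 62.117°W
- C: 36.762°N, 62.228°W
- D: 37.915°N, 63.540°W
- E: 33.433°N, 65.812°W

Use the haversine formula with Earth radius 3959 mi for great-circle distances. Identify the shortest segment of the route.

B–C

Leg distances:
A→B: 131.5 mi
B→C: 10.2 mi
C→D: 107.4 mi
D→E: 334.9 mi
The shortest leg is B–C at 10.2 mi.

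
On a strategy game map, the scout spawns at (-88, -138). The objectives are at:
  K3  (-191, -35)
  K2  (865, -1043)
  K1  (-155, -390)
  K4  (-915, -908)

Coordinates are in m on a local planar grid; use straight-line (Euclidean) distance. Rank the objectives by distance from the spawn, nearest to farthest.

Distance from the spawn at (-88, -138) to each:
K3 (-191, -35): 145.7 m
K1 (-155, -390): 260.8 m
K4 (-915, -908): 1130.0 m
K2 (865, -1043): 1314.2 m

K3, K1, K4, K2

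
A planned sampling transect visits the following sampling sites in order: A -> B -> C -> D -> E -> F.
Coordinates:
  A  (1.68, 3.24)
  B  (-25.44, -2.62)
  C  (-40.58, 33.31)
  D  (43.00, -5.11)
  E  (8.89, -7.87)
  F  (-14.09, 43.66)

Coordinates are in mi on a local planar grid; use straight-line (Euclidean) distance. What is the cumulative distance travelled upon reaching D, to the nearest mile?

159 mi

Leg distances:
A→B: 27.7 mi  (cumulative 27.7 mi)
B→C: 39.0 mi  (cumulative 66.7 mi)
C→D: 92.0 mi  (cumulative 158.7 mi)
Cumulative distance at D ≈ 159 mi.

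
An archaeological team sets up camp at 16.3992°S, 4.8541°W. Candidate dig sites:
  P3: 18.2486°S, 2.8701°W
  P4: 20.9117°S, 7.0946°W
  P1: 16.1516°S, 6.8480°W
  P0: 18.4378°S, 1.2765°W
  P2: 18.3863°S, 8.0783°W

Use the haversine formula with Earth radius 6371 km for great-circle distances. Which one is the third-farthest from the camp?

Distances from the camp (16.3992°S, 4.8541°W):
P4: 554.5 km
P0: 442.1 km
P2: 407.2 km
P3: 294.3 km
P1: 214.6 km
The third-farthest is P2 at 407.2 km.

P2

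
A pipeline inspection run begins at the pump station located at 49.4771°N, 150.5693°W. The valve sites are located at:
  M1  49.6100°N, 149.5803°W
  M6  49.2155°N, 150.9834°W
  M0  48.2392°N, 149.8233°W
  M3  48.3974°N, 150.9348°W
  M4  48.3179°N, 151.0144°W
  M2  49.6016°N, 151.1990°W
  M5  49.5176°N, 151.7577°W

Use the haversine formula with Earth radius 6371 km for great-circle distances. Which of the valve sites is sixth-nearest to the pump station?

M4

Distances from the pump station (49.4771°N, 150.5693°W):
M6: 41.8 km
M2: 47.5 km
M1: 72.9 km
M5: 85.9 km
M3: 123.0 km
M4: 132.9 km
M0: 148.1 km
The sixth-nearest is M4 at 132.9 km.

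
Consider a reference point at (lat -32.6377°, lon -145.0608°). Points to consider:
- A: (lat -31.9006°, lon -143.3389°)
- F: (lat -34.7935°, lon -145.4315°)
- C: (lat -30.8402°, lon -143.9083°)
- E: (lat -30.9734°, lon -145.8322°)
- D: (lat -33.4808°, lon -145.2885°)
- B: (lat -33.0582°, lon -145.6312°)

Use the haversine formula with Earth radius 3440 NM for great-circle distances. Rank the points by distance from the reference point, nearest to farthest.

B, D, A, E, C, F

Computing each great-circle distance from (lat -32.6377°, lon -145.0608°):
B (lat -33.0582°, lon -145.6312°): 38.3 NM
D (lat -33.4808°, lon -145.2885°): 51.9 NM
A (lat -31.9006°, lon -143.3389°): 98.0 NM
E (lat -30.9734°, lon -145.8322°): 107.4 NM
C (lat -30.8402°, lon -143.9083°): 122.9 NM
F (lat -34.7935°, lon -145.4315°): 130.7 NM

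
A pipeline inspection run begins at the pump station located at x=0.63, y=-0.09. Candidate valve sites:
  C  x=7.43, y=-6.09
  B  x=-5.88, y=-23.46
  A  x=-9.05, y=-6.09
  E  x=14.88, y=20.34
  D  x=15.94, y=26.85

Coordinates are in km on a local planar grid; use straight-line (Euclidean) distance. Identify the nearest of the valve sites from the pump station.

Distance to each, sorted:
C: 9.1 km
A: 11.4 km
B: 24.3 km
E: 24.9 km
D: 31.0 km
The nearest is C at 9.1 km.

C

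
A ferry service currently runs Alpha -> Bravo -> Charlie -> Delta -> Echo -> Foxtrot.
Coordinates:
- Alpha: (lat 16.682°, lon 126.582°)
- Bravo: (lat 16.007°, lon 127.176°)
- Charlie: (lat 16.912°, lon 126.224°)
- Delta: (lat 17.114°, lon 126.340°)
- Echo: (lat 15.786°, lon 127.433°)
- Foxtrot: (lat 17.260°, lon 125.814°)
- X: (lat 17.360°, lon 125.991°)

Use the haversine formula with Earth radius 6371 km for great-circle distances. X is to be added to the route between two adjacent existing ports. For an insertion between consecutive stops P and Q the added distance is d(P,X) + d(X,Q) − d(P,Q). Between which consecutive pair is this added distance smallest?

between Echo and Foxtrot

Added distance for inserting X between each consecutive pair:
Alpha–Bravo: 196.3 km
Bravo–Charlie: 109.1 km
Charlie–Delta: 76.1 km
Delta–Echo: 90.9 km
Echo–Foxtrot: 16.7 km
Smallest added distance is 16.7 km, inserting between Echo and Foxtrot.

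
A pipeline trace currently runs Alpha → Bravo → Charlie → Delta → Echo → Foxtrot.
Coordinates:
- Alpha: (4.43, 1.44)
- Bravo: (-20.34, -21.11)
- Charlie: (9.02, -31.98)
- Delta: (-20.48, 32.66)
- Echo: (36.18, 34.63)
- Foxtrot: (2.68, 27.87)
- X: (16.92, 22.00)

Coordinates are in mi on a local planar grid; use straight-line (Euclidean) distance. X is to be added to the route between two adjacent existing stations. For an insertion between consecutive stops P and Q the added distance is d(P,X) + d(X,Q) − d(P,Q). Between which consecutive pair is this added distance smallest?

Added distance for inserting X between each consecutive pair:
Alpha–Bravo: 47.5 mi
Bravo–Charlie: 80.2 mi
Charlie–Delta: 22.4 mi
Delta–Echo: 5.2 mi
Echo–Foxtrot: 4.3 mi
Smallest added distance is 4.3 mi, inserting between Echo and Foxtrot.

between Echo and Foxtrot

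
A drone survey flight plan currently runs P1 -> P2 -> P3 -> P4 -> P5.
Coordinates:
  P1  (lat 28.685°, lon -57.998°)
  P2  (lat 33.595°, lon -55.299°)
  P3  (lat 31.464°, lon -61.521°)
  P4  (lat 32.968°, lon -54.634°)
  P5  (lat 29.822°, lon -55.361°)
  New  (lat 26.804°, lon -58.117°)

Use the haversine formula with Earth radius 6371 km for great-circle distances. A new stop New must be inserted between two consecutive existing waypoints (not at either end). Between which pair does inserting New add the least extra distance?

Added distance for inserting New between each consecutive pair:
P1–P2: 408.3 km
P2–P3: 787.2 km
P3–P4: 708.7 km
P4–P5: 837.1 km
Smallest added distance is 408.3 km, inserting between P1 and P2.

between P1 and P2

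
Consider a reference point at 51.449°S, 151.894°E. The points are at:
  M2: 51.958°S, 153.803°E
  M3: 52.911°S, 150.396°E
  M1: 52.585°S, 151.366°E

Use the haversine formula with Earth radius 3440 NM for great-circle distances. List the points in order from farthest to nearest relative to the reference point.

Computing each great-circle distance from 51.449°S, 151.894°E:
M3 52.911°S, 150.396°E: 103.7 NM
M2 51.958°S, 153.803°E: 77.3 NM
M1 52.585°S, 151.366°E: 70.9 NM

M3, M2, M1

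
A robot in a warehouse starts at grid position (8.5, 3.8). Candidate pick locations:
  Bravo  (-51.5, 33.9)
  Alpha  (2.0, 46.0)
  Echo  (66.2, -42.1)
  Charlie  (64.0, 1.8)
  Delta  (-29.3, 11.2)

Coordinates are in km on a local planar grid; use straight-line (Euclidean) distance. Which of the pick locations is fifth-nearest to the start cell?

Echo

Distance to each, sorted:
Delta: 38.5 km
Alpha: 42.7 km
Charlie: 55.5 km
Bravo: 67.1 km
Echo: 73.7 km
The fifth-nearest is Echo at 73.7 km.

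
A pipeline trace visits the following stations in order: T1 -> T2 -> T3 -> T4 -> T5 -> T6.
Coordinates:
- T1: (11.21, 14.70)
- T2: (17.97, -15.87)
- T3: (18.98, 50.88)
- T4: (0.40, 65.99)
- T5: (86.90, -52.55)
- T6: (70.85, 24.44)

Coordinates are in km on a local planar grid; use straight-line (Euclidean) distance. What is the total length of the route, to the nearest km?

347 km

Leg distances:
T1→T2: 31.3 km  (cumulative 31.3 km)
T2→T3: 66.8 km  (cumulative 98.1 km)
T3→T4: 23.9 km  (cumulative 122.0 km)
T4→T5: 146.7 km  (cumulative 268.8 km)
T5→T6: 78.6 km  (cumulative 347.4 km)
Total route length ≈ 347 km.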